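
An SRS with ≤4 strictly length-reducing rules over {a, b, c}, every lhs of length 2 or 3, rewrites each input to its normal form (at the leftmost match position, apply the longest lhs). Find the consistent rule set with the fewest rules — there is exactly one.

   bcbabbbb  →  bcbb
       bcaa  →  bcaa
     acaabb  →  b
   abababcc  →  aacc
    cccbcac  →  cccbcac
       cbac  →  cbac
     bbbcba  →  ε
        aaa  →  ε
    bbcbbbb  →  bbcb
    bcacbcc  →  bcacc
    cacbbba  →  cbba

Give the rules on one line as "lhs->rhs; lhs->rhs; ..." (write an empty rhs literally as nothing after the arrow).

  | bcbabbbb => bcbbbbb => bcaabb => bcabb => bcbb
  | bcaa
  | acaabb => acabb => acbb => ab => b
  | abababcc => bababcc => bbabcc => bbbcc => aacc

aaa->; ab->b; acb->a; bbb->aa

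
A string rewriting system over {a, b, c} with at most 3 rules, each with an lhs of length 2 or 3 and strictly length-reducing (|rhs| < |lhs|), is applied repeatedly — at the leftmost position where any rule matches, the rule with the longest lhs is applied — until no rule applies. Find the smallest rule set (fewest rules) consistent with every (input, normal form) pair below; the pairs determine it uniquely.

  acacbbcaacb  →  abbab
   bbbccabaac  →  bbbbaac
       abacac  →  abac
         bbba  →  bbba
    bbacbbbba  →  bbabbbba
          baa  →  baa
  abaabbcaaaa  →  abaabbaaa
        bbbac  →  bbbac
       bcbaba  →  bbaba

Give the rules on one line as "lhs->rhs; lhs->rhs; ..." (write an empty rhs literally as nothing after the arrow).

ca->; cb->b

  | acacbbcaacb => acbbcaacb => abbcaacb => abbacb => abbab
  | bbbccabaac => bbbcbaac => bbbbaac
  | abacac => abac
  | bbba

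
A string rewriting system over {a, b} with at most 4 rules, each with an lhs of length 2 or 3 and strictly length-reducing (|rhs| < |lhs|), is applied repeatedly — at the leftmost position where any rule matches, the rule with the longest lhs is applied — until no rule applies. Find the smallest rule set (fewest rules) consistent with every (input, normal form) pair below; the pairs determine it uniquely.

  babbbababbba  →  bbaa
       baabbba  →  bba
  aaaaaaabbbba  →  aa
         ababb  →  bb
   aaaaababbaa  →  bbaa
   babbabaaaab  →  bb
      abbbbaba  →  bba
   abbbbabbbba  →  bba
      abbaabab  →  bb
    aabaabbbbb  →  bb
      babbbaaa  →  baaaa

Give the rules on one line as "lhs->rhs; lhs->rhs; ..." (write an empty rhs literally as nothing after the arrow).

  | babbbababbba => babbababbba => babababbba => baababbba => bbbabbba => bbabbba => bbabba => bbaba => bbaa
  | baabbba => bbbbba => bbbba => bbba => bba
  | aaaaaaabbbba => aaaaabbbbba => aaabbbbbba => abbbbbbba => abbbbbba => abbbbba => abbbba => abbba => abba => aba => aa
  | ababb => aabb => bbb => bb

aab->bb; ab->a; bbb->bb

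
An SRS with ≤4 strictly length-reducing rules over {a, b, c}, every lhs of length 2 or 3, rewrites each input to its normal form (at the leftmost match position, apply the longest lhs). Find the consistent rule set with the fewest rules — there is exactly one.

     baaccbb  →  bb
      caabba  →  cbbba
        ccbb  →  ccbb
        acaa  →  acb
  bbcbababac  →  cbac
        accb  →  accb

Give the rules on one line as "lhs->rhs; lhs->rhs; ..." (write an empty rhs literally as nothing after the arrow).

aa->b; bab->cb; bc->

  | baaccbb => bbccbb => bcbb => bb
  | caabba => cbbba
  | ccbb
  | acaa => acb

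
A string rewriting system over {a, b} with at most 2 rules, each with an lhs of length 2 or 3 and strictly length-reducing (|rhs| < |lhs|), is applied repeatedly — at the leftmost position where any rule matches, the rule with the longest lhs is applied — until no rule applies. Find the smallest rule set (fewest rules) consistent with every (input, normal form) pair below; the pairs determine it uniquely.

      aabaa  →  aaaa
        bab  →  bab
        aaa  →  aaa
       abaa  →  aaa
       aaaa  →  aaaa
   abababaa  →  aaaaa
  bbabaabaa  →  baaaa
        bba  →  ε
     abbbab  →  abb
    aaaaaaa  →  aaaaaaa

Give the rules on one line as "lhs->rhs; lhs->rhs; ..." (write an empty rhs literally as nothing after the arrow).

aba->aa; bba->

  | aabaa => aaaa
  | bab
  | aaa
  | abaa => aaa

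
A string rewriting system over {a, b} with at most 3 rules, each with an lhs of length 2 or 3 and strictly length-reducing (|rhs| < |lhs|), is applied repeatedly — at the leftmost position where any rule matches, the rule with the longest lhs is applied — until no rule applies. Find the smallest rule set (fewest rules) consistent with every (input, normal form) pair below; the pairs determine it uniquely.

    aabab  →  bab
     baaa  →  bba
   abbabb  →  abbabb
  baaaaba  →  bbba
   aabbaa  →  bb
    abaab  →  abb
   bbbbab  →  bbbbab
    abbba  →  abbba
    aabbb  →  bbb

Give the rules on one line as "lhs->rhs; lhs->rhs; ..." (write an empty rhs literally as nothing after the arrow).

  | aabab => bab
  | baaa => bba
  | abbabb
  | baaaaba => bbaaba => bbba

aa->; aaa->ba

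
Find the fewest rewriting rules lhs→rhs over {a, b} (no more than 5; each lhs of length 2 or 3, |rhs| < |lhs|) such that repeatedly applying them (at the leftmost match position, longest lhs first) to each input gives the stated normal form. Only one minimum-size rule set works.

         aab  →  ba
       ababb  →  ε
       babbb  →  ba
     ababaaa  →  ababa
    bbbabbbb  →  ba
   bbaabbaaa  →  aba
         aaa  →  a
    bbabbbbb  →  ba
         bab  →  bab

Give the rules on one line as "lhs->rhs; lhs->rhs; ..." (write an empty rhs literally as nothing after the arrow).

aa->; aab->ba; abb->bb; bbb->aa

  | aab => ba
  | ababb => abbb => bbb => aa => ε
  | babbb => bbbb => aab => ba
  | ababaaa => ababa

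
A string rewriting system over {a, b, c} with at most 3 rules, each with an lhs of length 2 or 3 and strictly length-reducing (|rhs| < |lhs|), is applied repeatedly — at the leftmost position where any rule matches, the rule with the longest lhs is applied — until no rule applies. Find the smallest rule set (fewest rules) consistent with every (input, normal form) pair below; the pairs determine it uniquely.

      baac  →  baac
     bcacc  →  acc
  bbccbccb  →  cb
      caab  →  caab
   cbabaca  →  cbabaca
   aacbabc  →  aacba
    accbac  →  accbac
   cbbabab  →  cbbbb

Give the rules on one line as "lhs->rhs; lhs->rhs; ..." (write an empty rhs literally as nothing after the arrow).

bba->bb; bc->

  | baac
  | bcacc => acc
  | bbccbccb => bcbccb => bccb => cb
  | caab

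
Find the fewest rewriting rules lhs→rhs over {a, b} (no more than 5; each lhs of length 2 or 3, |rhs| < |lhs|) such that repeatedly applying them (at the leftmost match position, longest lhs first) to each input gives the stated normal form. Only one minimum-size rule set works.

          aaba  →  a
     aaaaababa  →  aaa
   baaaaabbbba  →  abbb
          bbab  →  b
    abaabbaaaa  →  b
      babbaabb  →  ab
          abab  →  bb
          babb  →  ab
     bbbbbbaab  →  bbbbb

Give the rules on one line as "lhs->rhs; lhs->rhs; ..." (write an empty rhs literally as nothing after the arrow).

aab->; aba->b; ba->b; bab->a

  | aaba => a
  | aaaaababa => aaaaba => aaa
  | baaaaabbbba => baaaabbbba => baaabbbba => baabbbba => babbbba => abbba => abbb
  | bbab => ba => b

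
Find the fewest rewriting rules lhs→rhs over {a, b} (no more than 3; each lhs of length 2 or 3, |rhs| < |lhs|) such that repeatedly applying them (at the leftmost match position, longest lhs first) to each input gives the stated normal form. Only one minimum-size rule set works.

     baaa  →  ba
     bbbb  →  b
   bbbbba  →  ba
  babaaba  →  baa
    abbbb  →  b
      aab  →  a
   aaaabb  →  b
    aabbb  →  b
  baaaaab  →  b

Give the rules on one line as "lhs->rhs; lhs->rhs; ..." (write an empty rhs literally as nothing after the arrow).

  | baaa => bba => ba
  | bbbb => bbb => bb => b
  | bbbbba => bbbba => bbba => bba => ba
  | babaaba => baaba => baa

aaa->ba; ab->; bb->b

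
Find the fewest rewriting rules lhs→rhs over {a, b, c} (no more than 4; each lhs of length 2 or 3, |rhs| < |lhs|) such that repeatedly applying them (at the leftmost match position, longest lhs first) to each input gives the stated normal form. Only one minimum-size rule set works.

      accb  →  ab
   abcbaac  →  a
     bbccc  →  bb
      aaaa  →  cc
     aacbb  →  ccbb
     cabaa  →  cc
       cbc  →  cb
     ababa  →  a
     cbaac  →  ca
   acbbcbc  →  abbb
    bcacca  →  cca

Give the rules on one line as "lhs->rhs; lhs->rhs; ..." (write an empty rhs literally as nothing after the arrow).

  | accb => acb => ab
  | abcbaac => abbaac => abac => ac => a
  | bbccc => bbcc => bbc => bb
  | aaaa => caa => cc

aa->c; ac->a; ba->; bc->b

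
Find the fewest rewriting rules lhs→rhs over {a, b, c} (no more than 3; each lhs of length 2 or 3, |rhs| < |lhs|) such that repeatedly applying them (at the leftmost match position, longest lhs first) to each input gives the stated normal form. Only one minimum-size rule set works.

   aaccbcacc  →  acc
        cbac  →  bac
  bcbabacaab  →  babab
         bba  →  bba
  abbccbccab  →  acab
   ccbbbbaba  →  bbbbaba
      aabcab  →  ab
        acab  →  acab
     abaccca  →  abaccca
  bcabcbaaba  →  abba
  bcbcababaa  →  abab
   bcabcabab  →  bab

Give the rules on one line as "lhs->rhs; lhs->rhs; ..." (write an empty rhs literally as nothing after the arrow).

aa->; bc->; cb->b

  | aaccbcacc => ccbcacc => cbcacc => bcacc => acc
  | cbac => bac
  | bcbabacaab => babacaab => babacb => babab
  | bba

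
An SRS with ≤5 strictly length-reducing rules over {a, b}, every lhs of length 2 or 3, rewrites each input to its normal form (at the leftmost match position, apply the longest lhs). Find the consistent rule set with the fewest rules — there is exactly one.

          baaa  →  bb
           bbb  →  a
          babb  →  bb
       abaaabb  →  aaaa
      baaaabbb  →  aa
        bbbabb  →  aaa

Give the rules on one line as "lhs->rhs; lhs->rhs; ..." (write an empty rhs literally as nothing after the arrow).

  | baaa => bba => bb
  | bbb => a
  | babb => baa => bb
  | abaaabb => abbabb => aaabb => aaaa

abb->aa; baa->bb; bba->bb; bbb->a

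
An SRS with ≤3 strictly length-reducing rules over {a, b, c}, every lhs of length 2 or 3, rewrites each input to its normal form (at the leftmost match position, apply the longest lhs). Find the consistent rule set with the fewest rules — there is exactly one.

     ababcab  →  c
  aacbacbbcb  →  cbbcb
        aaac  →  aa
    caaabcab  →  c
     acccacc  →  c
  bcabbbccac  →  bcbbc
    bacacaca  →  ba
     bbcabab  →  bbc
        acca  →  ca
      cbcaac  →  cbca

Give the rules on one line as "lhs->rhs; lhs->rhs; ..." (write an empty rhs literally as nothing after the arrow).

  | ababcab => cabcab => cccab => ccab => cab => cc => c
  | aacbacbbcb => abacbbcb => cacbbcb => cbbcb
  | aaac => aa
  | caaabcab => caaccab => cacab => cab => cc => c

ab->c; ac->; cc->c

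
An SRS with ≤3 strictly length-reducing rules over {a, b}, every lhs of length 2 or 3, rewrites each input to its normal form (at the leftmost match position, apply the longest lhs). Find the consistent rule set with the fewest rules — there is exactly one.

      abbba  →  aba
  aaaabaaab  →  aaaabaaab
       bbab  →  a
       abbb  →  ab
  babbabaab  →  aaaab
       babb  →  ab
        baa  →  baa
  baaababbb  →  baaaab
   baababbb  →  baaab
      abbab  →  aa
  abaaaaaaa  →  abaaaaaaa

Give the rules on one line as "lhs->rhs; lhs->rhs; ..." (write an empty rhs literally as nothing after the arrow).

bab->a; bb->b

  | abbba => abba => aba
  | aaaabaaab
  | bbab => bab => a
  | abbb => abb => ab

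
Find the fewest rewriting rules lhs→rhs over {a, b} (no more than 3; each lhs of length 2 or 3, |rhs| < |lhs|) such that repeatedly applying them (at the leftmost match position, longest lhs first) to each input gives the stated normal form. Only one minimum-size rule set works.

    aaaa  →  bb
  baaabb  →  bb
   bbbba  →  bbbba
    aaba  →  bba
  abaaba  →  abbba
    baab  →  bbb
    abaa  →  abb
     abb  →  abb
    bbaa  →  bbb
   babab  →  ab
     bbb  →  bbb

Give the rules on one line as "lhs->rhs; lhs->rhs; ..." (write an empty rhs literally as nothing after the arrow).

aa->b; bab->

  | aaaa => baa => bb
  | baaabb => bbabb => bb
  | bbbba
  | aaba => bba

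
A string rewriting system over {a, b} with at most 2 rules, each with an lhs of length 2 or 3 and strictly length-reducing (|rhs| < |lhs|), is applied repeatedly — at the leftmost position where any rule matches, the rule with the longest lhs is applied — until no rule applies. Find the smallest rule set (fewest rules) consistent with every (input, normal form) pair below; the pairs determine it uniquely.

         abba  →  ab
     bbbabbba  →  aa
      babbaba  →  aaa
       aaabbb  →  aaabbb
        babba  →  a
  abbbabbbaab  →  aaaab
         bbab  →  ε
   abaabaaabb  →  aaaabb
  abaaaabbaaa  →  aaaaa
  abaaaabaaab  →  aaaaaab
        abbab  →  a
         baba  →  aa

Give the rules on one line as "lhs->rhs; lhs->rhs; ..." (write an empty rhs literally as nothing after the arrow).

  | abba => ab
  | bbbabbba => bbabba => baba => aa
  | babbaba => ababa => aaa
  | aaabbb

ba->; bab->a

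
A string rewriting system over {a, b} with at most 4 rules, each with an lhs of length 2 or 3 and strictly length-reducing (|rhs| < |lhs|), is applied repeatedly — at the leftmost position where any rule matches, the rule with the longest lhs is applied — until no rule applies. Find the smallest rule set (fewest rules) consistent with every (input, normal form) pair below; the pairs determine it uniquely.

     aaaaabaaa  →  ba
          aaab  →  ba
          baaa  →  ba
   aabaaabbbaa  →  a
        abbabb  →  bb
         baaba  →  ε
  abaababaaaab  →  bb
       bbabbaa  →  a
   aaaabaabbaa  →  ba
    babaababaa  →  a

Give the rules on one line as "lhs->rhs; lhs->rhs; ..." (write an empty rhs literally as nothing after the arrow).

aaa->bb; ab->b; bba->; bbb->ba

  | aaaaabaaa => bbaabaaa => abaaa => baaa => bbb => ba
  | aaab => bbb => ba
  | baaa => bbb => ba
  | aabaaabbbaa => abaaabbbaa => baaabbbaa => bbbbbbaa => babbbaa => bbbbaa => babaa => bbaa => a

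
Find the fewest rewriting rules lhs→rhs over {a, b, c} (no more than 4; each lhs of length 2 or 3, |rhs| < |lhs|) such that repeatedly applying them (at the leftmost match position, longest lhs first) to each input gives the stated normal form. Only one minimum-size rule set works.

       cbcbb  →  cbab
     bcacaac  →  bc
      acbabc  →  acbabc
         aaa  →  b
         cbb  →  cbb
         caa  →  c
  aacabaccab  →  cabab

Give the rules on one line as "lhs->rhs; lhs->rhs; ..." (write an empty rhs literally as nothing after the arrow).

  | cbcbb => cbab
  | bcacaac => bcacc => bc
  | acbabc
  | aaa => b

aa->; aaa->b; acc->; bcb->ba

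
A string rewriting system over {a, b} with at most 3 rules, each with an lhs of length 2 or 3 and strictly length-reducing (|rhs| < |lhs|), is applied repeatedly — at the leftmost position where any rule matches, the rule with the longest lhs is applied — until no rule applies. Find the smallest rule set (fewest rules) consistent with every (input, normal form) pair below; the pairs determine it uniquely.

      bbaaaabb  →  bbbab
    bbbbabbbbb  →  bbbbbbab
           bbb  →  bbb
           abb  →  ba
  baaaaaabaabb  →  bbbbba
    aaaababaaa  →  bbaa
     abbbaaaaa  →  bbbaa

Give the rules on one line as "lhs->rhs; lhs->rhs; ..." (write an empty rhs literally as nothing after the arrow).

aaa->ba; aab->a; abb->ba

  | bbaaaabb => bbbaabb => bbbab
  | bbbbabbbbb => bbbbbabbb => bbbbbbab
  | bbb
  | abb => ba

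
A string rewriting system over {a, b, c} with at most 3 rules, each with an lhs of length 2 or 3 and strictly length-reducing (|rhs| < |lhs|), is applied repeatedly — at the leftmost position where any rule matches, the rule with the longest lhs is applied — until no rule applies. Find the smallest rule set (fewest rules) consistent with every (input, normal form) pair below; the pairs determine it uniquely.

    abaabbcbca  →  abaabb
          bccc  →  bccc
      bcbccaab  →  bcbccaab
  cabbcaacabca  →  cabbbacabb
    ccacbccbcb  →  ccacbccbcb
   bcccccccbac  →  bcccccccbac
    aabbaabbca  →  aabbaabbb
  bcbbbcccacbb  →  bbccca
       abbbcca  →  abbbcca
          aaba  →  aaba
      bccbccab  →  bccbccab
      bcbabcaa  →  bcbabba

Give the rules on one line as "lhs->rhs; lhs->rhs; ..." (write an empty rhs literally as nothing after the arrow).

bca->bb; cbb->

  | abaabbcbca => abaabbcbb => abaabb
  | bccc
  | bcbccaab
  | cabbcaacabca => cabbbacabca => cabbbacabb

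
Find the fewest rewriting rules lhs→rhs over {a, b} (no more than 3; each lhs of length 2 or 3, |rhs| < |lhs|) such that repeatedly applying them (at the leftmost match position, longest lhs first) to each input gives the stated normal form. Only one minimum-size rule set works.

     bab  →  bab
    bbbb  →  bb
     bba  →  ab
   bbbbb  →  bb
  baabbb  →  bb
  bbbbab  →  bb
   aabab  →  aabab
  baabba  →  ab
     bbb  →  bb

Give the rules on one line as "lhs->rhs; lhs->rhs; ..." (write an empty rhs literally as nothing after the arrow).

abb->bb; bba->ab; bbb->bb

  | bab
  | bbbb => bbb => bb
  | bba => ab
  | bbbbb => bbbb => bbb => bb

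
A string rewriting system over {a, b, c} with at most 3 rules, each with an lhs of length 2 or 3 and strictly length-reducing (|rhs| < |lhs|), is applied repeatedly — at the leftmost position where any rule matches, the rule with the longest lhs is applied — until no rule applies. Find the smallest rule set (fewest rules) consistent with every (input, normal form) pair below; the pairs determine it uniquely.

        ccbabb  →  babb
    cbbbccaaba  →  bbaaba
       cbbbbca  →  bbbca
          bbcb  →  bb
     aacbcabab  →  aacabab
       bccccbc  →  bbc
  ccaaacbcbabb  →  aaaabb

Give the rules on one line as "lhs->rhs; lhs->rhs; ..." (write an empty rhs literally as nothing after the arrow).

  | ccbabb => babb
  | cbbbccaaba => bbccaaba => bbaaba
  | cbbbbca => bbbca
  | bbcb => bb

cb->; cc->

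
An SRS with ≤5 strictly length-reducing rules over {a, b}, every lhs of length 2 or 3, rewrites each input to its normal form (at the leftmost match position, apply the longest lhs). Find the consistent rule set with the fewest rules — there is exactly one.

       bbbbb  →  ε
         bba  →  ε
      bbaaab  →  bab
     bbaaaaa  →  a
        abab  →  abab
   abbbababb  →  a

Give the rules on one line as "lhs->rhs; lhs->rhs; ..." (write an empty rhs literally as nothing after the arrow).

  | bbbbb => abb => aa => ε
  | bba => aa => ε
  | bbaaab => aaaab => bab
  | bbaaaaa => aaaaaa => baaa => bb => a

aa->; aaa->b; bb->a; bbb->a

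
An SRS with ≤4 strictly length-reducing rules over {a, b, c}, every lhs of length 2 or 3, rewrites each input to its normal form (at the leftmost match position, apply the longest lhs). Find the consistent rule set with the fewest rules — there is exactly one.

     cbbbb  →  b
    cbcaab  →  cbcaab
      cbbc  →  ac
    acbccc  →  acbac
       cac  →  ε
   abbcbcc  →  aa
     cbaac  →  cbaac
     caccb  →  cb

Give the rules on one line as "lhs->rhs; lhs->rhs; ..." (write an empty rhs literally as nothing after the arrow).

  | cbbbb => ccbb => b
  | cbcaab
  | cbbc => ccc => ac
  | acbccc => acbac

bb->c; cac->; cc->a; ccb->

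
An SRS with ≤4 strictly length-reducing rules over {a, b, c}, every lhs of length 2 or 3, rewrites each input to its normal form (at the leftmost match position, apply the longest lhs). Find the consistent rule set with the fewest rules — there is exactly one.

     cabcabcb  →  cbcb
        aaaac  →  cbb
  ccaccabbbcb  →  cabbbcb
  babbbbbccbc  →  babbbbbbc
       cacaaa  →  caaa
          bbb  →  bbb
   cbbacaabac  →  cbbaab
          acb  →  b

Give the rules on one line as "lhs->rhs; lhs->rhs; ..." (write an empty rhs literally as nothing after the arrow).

  | cabcabcb => cacbcb => cbcb
  | aaaac => aacb => cbb
  | ccaccabbbcb => accabbbcb => cabbbcb
  | babbbbbccbc => babbbbbbc

aac->cb; ac->; bca->c; cc->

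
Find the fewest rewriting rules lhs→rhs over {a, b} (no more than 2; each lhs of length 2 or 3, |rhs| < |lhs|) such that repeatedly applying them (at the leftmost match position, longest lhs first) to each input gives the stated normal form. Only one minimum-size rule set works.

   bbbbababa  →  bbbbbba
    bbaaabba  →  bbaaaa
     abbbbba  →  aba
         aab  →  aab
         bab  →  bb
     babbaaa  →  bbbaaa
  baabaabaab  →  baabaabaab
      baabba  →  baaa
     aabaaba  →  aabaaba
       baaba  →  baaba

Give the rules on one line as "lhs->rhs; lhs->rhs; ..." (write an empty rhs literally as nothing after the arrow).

  | bbbbababa => bbbbbaba => bbbbbba
  | bbaaabba => bbaaaa
  | abbbbba => abbba => aba
  | aab

abb->a; bab->bb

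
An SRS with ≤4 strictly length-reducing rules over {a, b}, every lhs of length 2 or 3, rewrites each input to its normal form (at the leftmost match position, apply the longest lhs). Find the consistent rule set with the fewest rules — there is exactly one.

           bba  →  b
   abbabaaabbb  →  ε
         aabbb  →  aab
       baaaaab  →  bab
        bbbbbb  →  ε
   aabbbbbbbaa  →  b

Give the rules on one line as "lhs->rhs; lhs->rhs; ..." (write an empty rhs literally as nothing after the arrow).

aba->ba; baa->b; bb->; bba->b

  | bba => b
  | abbabaaabbb => abbaaabbb => abaabbb => baabbb => bbbb => bb => ε
  | aabbb => aab
  | baaaaab => baaab => bab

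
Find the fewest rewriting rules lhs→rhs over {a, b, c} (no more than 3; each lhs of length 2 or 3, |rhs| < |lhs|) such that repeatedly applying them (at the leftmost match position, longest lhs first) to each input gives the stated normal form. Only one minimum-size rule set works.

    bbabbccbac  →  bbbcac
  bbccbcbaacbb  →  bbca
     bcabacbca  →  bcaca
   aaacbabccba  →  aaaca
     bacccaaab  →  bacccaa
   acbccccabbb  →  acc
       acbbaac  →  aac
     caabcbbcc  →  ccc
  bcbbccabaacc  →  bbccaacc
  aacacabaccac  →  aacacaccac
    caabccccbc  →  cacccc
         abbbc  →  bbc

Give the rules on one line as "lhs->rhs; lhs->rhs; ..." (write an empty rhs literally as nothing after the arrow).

ab->; cb->

  | bbabbccbac => bbbccbac => bbbcac
  | bbccbcbaacbb => bbccbaacbb => bbcaacbb => bbcaab => bbca
  | bcabacbca => bcacbca => bcaca
  | aaacbabccba => aaaabccba => aaaccba => aaaca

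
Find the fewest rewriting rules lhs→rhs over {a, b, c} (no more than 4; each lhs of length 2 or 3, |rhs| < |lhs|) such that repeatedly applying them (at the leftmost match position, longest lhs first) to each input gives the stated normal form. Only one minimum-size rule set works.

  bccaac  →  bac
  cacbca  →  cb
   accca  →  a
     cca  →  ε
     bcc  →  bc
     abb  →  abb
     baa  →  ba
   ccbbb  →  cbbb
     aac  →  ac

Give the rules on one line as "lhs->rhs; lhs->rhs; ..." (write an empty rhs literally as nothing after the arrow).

aa->a; ca->; cc->c

  | bccaac => bcaac => bac
  | cacbca => cbca => cb
  | accca => acca => aca => a
  | cca => ca => ε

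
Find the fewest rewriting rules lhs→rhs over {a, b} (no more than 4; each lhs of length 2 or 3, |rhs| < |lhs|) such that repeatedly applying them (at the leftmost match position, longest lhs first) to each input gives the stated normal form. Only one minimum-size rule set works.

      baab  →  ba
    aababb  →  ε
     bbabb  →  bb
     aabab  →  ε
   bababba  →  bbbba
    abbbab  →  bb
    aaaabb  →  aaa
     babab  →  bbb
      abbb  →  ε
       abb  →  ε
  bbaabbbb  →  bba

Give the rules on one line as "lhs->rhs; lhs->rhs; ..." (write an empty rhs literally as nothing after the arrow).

ab->; aba->b; abb->ab

  | baab => ba
  | aababb => abbb => abb => ab => ε
  | bbabb => bbab => bb
  | aabab => abb => ab => ε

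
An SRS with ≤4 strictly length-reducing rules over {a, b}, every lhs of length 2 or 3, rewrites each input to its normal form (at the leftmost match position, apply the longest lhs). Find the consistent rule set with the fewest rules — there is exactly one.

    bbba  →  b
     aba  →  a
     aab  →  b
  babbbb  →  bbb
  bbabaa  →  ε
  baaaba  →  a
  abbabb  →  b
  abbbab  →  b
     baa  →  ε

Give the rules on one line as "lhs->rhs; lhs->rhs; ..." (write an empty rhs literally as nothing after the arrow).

aa->; ab->; ba->a; bba->

  | bbba => b
  | aba => a
  | aab => b
  | babbbb => abbbb => bbb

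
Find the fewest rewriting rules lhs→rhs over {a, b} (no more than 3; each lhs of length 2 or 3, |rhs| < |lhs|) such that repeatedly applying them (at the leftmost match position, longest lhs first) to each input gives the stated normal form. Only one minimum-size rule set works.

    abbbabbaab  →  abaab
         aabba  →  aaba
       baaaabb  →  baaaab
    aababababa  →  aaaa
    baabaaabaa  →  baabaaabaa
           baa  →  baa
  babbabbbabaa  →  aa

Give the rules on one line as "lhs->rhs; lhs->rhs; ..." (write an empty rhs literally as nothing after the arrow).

  | abbbabbaab => abbabbaab => ababbaab => abaab
  | aabba => aaba
  | baaaabb => baaaab
  | aababababa => aaababa => aaaa

bab->; bb->b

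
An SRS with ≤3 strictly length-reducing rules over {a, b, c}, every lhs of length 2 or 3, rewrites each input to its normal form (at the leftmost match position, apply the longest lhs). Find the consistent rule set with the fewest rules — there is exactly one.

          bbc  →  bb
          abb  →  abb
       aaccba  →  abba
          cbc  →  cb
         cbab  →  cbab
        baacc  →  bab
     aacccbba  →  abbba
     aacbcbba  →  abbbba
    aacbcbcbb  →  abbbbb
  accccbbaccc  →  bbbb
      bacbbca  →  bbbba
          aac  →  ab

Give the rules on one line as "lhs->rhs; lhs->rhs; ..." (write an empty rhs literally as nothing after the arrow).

  | bbc => bb
  | abb
  | aaccba => abcba => abba
  | cbc => cb

ac->b; bc->b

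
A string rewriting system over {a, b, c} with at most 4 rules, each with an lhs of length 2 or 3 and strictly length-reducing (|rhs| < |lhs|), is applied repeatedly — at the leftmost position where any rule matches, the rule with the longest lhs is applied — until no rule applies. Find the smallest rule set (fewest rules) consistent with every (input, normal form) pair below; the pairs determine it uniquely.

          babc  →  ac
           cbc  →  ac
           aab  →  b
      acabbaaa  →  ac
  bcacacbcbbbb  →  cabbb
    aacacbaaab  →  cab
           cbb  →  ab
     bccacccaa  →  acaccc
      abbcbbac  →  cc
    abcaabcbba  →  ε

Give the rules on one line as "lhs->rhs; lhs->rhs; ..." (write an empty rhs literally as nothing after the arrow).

  | babc => cbc => ac
  | cbc => ac
  | aab => b
  | acabbaaa => acabcaa => acaaaa => acaa => ac

aa->; ba->c; bc->a; cb->a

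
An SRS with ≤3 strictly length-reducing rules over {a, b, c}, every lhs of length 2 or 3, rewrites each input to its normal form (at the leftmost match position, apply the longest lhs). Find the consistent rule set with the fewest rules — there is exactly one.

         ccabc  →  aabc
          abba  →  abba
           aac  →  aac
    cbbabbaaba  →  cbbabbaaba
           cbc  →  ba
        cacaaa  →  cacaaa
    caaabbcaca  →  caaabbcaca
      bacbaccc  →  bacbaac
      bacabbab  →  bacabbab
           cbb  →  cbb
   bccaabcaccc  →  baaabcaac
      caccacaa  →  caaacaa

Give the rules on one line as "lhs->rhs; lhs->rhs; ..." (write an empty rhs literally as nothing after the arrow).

  | ccabc => aabc
  | abba
  | aac
  | cbbabbaaba

cbc->ba; cc->a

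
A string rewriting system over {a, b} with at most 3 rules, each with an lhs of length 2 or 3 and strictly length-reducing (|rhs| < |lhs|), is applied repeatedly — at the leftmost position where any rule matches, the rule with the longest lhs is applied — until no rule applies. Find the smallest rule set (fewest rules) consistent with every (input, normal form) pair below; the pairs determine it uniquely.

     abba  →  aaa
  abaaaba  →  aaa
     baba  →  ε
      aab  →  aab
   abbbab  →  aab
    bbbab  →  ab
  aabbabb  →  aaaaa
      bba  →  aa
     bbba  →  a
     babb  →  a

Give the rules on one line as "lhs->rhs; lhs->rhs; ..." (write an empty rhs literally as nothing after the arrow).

  | abba => aaa
  | abaaaba => aaaba => aaa
  | baba => ba => ε
  | aab

ba->; bb->a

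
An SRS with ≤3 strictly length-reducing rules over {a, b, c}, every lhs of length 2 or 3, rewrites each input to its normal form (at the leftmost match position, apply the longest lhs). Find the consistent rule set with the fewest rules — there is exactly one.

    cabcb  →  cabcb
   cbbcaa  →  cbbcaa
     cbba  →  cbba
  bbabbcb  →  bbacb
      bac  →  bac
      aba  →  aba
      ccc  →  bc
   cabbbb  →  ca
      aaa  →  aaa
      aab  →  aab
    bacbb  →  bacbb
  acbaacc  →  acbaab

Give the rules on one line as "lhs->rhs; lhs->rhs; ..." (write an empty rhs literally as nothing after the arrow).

  | cabcb
  | cbbcaa
  | cbba
  | bbabbcb => bbacb

abb->a; cc->b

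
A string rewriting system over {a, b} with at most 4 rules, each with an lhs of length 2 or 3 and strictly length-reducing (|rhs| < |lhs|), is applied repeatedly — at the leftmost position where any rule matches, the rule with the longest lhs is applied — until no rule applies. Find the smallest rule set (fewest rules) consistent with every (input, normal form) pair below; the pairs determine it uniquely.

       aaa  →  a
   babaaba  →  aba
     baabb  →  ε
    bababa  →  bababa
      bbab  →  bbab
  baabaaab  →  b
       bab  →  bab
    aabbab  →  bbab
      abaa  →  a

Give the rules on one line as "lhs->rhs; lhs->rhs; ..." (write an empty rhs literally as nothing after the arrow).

  | aaa => aa => a
  | babaaba => baaba => aba
  | baabb => abb => ε
  | bababa

aa->a; aab->b; abb->; baa->a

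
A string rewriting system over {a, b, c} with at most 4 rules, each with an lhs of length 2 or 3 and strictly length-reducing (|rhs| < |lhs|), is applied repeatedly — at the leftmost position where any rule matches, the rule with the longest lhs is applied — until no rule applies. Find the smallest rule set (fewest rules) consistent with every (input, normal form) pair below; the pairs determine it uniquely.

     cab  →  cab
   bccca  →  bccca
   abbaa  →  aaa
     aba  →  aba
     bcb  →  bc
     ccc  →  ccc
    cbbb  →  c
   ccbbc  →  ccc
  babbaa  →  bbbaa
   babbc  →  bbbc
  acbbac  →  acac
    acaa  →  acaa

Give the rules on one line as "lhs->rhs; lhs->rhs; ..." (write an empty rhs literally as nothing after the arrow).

  | cab
  | bccca
  | abbaa => aaa
  | aba

abb->a; bab->bb; cb->c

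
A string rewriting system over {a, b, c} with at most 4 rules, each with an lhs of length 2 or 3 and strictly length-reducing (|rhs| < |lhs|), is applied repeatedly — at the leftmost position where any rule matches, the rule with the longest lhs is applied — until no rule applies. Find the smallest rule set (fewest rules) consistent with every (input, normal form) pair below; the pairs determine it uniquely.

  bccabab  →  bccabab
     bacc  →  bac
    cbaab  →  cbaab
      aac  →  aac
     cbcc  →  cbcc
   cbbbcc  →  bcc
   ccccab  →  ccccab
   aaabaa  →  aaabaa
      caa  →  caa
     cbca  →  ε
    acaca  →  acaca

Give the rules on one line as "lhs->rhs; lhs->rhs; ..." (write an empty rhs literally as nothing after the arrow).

acc->ac; bca->bb; cbb->

  | bccabab
  | bacc => bac
  | cbaab
  | aac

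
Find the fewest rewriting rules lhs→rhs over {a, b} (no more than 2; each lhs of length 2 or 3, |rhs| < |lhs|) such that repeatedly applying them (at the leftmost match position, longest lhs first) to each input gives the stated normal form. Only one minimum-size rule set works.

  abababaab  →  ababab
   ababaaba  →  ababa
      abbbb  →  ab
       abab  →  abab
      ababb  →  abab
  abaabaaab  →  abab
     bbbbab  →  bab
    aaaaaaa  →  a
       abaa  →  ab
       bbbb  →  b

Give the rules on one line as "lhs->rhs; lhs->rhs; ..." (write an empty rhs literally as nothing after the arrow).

aa->; bb->b

  | abababaab => abababb => ababab
  | ababaaba => ababba => ababa
  | abbbb => abbb => abb => ab
  | abab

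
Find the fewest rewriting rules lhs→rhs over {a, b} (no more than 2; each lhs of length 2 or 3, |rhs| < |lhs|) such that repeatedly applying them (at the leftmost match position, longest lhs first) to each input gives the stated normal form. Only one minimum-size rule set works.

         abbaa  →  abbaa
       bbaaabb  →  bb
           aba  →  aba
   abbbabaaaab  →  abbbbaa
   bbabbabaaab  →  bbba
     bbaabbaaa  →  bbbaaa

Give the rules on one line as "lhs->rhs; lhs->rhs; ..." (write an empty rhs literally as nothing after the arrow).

aab->ba; bab->b

  | abbaa
  | bbaaabb => bbabab => bbab => bb
  | aba
  | abbbabaaaab => abbbaaaab => abbbaaba => abbbbaa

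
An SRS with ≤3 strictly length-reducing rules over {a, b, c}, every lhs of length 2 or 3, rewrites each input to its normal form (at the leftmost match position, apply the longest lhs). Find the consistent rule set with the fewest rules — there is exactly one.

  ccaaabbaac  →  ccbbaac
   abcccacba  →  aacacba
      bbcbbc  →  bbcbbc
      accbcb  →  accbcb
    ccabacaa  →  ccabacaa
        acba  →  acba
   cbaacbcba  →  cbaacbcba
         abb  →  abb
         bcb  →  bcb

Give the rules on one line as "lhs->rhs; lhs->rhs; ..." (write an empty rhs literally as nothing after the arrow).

  | ccaaabbaac => ccbbaac
  | abcccacba => aacacba
  | bbcbbc
  | accbcb

aaa->; bcc->a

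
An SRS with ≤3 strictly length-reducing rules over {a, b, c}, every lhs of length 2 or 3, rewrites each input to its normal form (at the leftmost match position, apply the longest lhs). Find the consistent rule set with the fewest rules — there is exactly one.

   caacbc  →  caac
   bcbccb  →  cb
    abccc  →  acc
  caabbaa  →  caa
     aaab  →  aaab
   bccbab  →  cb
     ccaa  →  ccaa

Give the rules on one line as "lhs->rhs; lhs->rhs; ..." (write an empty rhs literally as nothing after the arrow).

ba->; bc->

  | caacbc => caac
  | bcbccb => bccb => cb
  | abccc => acc
  | caabbaa => caaba => caa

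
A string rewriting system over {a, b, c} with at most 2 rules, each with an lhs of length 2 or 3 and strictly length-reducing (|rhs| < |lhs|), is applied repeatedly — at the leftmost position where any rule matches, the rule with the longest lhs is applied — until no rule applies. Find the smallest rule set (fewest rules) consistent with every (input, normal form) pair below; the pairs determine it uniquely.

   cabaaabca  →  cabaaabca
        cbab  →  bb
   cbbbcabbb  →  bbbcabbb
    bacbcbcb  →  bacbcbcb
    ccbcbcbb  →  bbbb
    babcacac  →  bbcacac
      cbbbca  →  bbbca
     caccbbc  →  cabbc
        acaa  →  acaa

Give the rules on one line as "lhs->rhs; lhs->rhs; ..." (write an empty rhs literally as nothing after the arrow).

  | cabaaabca
  | cbab => cbb => bb
  | cbbbcabbb => bbbcabbb
  | bacbcbcb

bab->bb; cbb->bb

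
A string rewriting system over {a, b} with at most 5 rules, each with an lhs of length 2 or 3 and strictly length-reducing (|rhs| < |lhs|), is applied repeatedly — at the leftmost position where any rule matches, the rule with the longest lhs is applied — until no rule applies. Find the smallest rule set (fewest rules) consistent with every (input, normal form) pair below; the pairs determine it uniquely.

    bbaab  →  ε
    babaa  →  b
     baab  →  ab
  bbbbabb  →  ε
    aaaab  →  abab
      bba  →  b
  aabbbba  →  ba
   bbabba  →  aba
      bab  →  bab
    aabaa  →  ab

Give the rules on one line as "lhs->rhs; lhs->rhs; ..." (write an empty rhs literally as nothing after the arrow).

aa->b; aaa->ab; abb->; bb->a

  | bbaab => aaab => abb => ε
  | babaa => babb => b
  | baab => bbb => ab
  | bbbbabb => abbabb => abb => ε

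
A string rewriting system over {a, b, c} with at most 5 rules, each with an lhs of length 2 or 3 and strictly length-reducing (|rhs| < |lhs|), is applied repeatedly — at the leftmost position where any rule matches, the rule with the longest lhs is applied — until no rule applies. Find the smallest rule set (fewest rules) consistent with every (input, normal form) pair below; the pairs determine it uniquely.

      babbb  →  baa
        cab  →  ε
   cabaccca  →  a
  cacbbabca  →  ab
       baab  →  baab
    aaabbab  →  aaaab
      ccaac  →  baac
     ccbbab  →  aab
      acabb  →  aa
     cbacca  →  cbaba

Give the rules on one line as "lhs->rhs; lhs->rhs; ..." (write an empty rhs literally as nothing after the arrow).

bb->; bbb->a; ca->b; cc->b

  | babbb => baa
  | cab => bb => ε
  | cabaccca => bbaccca => accca => abca => abb => a
  | cacbbabca => bcbbabca => bcabca => bbbca => aca => ab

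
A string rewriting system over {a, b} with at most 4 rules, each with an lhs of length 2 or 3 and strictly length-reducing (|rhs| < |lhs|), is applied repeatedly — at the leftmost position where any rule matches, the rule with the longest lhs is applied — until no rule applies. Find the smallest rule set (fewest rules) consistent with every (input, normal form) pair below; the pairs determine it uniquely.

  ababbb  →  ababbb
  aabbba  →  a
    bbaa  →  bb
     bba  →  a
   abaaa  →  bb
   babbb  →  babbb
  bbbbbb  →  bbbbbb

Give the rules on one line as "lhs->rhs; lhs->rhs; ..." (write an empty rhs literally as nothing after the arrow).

  | ababbb
  | aabbba => abbba => abaa => aa => a
  | bbaa => aaa => bb
  | bba => aa => a

aa->a; aaa->bb; baa->a; bba->aa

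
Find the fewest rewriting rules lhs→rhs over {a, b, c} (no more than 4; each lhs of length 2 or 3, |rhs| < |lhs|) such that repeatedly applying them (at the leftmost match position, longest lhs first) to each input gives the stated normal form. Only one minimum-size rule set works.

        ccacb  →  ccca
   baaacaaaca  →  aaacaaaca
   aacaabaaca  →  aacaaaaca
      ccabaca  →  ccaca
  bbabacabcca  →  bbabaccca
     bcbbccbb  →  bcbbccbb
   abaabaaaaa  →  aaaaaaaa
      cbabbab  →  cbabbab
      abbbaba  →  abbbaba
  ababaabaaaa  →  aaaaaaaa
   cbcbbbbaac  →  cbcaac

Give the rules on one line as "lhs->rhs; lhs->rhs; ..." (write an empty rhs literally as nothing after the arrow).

  | ccacb => ccca
  | baaacaaaca => aaacaaaca
  | aacaabaaca => aacaaaaca
  | ccabaca => ccaca

acb->ca; baa->aa; cab->c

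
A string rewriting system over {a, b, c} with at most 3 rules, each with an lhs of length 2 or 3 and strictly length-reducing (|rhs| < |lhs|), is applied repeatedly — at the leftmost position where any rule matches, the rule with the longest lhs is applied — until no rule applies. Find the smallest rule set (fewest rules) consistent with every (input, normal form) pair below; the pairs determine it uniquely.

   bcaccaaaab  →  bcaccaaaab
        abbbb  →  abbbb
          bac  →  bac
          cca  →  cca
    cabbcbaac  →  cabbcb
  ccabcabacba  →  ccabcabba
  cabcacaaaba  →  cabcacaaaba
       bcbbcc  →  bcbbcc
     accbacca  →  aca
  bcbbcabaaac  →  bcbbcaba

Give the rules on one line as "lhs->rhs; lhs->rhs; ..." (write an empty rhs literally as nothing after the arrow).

  | bcaccaaaab
  | abbbb
  | bac
  | cca

aac->; acb->b; ccb->a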